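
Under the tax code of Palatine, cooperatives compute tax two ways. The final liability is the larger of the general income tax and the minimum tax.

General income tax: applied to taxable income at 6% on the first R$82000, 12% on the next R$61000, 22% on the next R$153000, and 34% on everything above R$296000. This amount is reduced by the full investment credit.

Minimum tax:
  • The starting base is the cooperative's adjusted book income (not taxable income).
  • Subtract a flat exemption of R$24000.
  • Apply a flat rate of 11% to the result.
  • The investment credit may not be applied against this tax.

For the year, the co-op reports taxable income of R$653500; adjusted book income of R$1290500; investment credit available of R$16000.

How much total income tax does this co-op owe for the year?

Minimum tax:
  Base (adjusted book income): R$1290500
  Less exemption R$24000 → base R$1266500
  R$1266500 × 11% = R$139315

General income tax:
  R$82000 × 6% = R$4920
  R$61000 × 12% = R$7320
  R$153000 × 22% = R$33660
  R$357500 × 34% = R$121550
  → R$167450
  Less investment credit R$16000 → R$151450

R$151450 > R$139315, so the general income tax governs.

R$151450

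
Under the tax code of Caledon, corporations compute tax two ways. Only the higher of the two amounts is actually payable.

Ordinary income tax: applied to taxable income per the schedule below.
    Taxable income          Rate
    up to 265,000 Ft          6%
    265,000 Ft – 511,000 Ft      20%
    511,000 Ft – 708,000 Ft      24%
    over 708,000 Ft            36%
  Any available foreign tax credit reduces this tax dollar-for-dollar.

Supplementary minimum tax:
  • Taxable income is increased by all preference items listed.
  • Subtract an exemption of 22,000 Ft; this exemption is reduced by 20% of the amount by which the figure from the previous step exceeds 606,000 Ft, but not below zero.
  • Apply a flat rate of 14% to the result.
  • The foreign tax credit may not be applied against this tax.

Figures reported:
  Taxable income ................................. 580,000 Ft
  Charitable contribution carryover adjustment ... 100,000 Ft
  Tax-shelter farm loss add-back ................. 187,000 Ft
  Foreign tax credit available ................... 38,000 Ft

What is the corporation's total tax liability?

Supplementary minimum tax:
  Adjusted income: 580,000 Ft + 100,000 Ft + 187,000 Ft = 867,000 Ft
  Exemption: 20% × (867,000 Ft − 606,000 Ft) = 52,200 Ft ≥ 22,000 Ft, so the exemption is fully phased out
  Base: 867,000 Ft − 0 Ft = 867,000 Ft
  867,000 Ft × 14% = 121,380 Ft

Ordinary income tax:
  265,000 Ft × 6% = 15,900 Ft
  246,000 Ft × 20% = 49,200 Ft
  69,000 Ft × 24% = 16,560 Ft
  → 81,660 Ft
  Less foreign tax credit 38,000 Ft → 43,660 Ft

121,380 Ft > 43,660 Ft, so the supplementary minimum tax is the binding amount.

121,380 Ft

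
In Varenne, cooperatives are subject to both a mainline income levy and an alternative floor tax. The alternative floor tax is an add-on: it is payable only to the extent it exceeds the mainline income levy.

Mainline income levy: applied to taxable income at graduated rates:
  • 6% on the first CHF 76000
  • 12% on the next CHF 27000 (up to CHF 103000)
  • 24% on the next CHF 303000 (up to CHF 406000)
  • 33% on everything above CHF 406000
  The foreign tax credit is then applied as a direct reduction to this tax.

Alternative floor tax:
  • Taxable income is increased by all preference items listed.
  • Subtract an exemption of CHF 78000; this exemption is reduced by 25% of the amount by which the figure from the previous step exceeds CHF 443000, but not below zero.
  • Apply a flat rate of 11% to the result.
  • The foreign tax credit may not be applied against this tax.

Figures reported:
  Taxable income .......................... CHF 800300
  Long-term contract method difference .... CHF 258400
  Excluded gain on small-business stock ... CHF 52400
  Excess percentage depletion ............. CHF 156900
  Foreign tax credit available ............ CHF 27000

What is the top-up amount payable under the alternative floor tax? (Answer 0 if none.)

Mainline income levy:
  CHF 76000 × 6% = CHF 4560
  CHF 27000 × 12% = CHF 3240
  CHF 303000 × 24% = CHF 72720
  CHF 394300 × 33% = CHF 130119
  → CHF 210639
  Less foreign tax credit CHF 27000 → CHF 183639

Alternative floor tax:
  Adjusted income: CHF 800300 + CHF 258400 + CHF 52400 + CHF 156900 = CHF 1268000
  Exemption: 25% × (CHF 1268000 − CHF 443000) = CHF 206250 ≥ CHF 78000, so the exemption is fully phased out
  Base: CHF 1268000 − CHF 0 = CHF 1268000
  CHF 1268000 × 11% = CHF 139480

CHF 139480 ≤ CHF 183639, so no add-on is due.

CHF 0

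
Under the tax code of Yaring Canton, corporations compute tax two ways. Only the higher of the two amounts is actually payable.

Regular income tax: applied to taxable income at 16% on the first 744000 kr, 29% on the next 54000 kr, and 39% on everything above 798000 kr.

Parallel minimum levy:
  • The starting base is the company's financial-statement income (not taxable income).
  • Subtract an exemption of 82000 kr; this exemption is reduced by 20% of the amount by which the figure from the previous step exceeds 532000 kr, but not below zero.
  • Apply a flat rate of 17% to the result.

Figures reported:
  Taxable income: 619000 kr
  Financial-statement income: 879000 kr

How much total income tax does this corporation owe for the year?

Parallel minimum levy:
  Base (financial-statement income): 879000 kr
  Exemption: 82000 kr − 20% × (879000 kr − 532000 kr) = 82000 kr − 69400 kr = 12600 kr
  Base: 879000 kr − 12600 kr = 866400 kr
  866400 kr × 17% = 147288 kr

Regular income tax:
  619000 kr × 16% = 99040 kr

147288 kr > 99040 kr, so the parallel minimum levy is the binding amount.

147288 kr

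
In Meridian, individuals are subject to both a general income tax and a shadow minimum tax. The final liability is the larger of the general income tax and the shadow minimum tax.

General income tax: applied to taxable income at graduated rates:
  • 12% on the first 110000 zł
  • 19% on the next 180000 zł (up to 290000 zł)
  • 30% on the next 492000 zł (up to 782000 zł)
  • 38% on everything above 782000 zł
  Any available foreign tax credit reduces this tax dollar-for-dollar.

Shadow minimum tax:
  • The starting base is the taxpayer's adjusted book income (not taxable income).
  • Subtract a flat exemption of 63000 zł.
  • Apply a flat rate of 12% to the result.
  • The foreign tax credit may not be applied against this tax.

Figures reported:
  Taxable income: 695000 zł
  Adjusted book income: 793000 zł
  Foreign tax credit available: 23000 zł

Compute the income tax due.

145900 zł

General income tax:
  110000 zł × 12% = 13200 zł
  180000 zł × 19% = 34200 zł
  405000 zł × 30% = 121500 zł
  → 168900 zł
  Less foreign tax credit 23000 zł → 145900 zł

Shadow minimum tax:
  Base (adjusted book income): 793000 zł
  Less exemption 63000 zł → base 730000 zł
  730000 zł × 12% = 87600 zł

145900 zł > 87600 zł, so the general income tax governs.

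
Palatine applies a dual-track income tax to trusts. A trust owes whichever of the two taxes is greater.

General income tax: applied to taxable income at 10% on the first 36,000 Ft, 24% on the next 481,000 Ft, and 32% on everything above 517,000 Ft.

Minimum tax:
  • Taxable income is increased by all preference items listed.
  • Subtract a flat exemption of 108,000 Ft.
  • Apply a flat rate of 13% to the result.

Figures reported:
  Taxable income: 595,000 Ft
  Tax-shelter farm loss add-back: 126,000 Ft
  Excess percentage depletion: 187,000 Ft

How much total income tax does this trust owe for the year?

144,000 Ft

Minimum tax:
  Adjusted income: 595,000 Ft + 126,000 Ft + 187,000 Ft = 908,000 Ft
  Less exemption 108,000 Ft → base 800,000 Ft
  800,000 Ft × 13% = 104,000 Ft

General income tax:
  36,000 Ft × 10% = 3,600 Ft
  481,000 Ft × 24% = 115,440 Ft
  78,000 Ft × 32% = 24,960 Ft
  → 144,000 Ft

144,000 Ft > 104,000 Ft, so the general income tax governs.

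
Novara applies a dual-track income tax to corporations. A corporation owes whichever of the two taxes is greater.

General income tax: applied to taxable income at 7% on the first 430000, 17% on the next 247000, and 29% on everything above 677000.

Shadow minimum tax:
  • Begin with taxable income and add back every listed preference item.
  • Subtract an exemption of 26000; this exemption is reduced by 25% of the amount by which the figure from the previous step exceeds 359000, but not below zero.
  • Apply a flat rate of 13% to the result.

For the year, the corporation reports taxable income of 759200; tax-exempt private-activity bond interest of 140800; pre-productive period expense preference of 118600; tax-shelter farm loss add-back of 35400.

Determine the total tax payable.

137020

General income tax:
  430000 × 7% = 30100
  247000 × 17% = 41990
  82200 × 29% = 23838
  → 95928

Shadow minimum tax:
  Adjusted income: 759200 + 140800 + 118600 + 35400 = 1054000
  Exemption: 25% × (1054000 − 359000) = 173750 ≥ 26000, so the exemption is fully phased out
  Base: 1054000 − 0 = 1054000
  1054000 × 13% = 137020

137020 > 95928, so the shadow minimum tax is the binding amount.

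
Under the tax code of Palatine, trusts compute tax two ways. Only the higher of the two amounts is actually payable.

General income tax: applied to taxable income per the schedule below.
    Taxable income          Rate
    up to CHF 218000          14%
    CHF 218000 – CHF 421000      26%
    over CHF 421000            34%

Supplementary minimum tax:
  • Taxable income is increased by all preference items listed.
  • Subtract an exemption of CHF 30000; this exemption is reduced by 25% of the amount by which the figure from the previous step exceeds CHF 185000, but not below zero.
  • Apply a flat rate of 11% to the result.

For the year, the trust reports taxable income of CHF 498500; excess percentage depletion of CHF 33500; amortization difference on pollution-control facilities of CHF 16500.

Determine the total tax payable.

Supplementary minimum tax:
  Adjusted income: CHF 498500 + CHF 33500 + CHF 16500 = CHF 548500
  Exemption: 25% × (CHF 548500 − CHF 185000) = CHF 90875 ≥ CHF 30000, so the exemption is fully phased out
  Base: CHF 548500 − CHF 0 = CHF 548500
  CHF 548500 × 11% = CHF 60335

General income tax:
  CHF 218000 × 14% = CHF 30520
  CHF 203000 × 26% = CHF 52780
  CHF 77500 × 34% = CHF 26350
  → CHF 109650

CHF 109650 > CHF 60335, so the general income tax governs.

CHF 109650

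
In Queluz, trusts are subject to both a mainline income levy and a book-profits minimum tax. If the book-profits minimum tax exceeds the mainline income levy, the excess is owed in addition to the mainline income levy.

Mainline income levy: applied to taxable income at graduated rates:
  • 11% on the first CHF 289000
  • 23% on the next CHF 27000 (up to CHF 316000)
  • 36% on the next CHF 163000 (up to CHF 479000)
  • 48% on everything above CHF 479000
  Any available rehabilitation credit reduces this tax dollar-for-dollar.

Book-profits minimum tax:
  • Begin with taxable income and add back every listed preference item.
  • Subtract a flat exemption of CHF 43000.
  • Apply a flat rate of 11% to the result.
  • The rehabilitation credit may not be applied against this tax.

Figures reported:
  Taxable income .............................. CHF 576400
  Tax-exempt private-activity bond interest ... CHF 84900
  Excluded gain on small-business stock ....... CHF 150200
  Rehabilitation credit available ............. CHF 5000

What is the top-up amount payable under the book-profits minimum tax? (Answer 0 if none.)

CHF 0

Mainline income levy:
  CHF 289000 × 11% = CHF 31790
  CHF 27000 × 23% = CHF 6210
  CHF 163000 × 36% = CHF 58680
  CHF 97400 × 48% = CHF 46752
  → CHF 143432
  Less rehabilitation credit CHF 5000 → CHF 138432

Book-profits minimum tax:
  Adjusted income: CHF 576400 + CHF 84900 + CHF 150200 = CHF 811500
  Less exemption CHF 43000 → base CHF 768500
  CHF 768500 × 11% = CHF 84535

CHF 84535 ≤ CHF 138432, so no add-on is due.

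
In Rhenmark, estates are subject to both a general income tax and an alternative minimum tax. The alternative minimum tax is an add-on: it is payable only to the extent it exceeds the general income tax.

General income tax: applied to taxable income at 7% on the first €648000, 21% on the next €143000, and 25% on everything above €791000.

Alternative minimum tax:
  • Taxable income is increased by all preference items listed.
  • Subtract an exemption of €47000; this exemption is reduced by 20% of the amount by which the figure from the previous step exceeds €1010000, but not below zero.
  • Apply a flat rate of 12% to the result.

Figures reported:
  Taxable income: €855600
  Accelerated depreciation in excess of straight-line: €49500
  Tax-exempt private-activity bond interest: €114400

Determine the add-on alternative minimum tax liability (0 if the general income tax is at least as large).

Alternative minimum tax:
  Adjusted income: €855600 + €49500 + €114400 = €1019500
  Exemption: €47000 − 20% × (€1019500 − €1010000) = €47000 − €1900 = €45100
  Base: €1019500 − €45100 = €974400
  €974400 × 12% = €116928

General income tax:
  €648000 × 7% = €45360
  €143000 × 21% = €30030
  €64600 × 25% = €16150
  → €91540

Excess of alternative minimum tax over general income tax: €116928 − €91540 = €25388.

€25388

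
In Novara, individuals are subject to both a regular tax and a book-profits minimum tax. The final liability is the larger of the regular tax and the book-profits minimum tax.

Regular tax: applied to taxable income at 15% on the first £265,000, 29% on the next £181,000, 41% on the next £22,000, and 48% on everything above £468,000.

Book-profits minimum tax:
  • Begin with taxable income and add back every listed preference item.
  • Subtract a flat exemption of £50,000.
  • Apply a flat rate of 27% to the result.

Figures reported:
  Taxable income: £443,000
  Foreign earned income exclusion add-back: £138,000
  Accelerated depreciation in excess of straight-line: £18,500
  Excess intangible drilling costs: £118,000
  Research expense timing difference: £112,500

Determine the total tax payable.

Regular tax:
  £265,000 × 15% = £39,750
  £178,000 × 29% = £51,620
  → £91,370

Book-profits minimum tax:
  Adjusted income: £443,000 + £138,000 + £18,500 + £118,000 + £112,500 = £830,000
  Less exemption £50,000 → base £780,000
  £780,000 × 27% = £210,600

£210,600 > £91,370, so the book-profits minimum tax is the binding amount.

£210,600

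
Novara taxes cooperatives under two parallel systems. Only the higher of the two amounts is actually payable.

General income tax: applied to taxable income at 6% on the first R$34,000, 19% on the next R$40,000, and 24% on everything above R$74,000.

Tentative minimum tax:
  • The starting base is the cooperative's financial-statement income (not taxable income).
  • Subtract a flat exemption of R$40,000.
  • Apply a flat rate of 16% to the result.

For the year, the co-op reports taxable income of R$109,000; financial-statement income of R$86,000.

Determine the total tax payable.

R$18,040

General income tax:
  R$34,000 × 6% = R$2,040
  R$40,000 × 19% = R$7,600
  R$35,000 × 24% = R$8,400
  → R$18,040

Tentative minimum tax:
  Base (financial-statement income): R$86,000
  Less exemption R$40,000 → base R$46,000
  R$46,000 × 16% = R$7,360

R$18,040 > R$7,360, so the general income tax governs.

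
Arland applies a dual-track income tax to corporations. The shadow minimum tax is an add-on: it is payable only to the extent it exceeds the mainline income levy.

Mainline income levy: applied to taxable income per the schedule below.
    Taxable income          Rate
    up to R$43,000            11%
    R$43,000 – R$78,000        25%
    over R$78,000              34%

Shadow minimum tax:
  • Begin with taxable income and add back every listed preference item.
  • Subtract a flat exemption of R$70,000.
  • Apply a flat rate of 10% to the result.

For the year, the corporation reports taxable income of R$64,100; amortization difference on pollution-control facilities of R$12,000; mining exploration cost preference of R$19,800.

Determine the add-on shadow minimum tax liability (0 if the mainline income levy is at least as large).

Mainline income levy:
  R$43,000 × 11% = R$4,730
  R$21,100 × 25% = R$5,275
  → R$10,005

Shadow minimum tax:
  Adjusted income: R$64,100 + R$12,000 + R$19,800 = R$95,900
  Less exemption R$70,000 → base R$25,900
  R$25,900 × 10% = R$2,590

R$2,590 ≤ R$10,005, so no add-on is due.

R$0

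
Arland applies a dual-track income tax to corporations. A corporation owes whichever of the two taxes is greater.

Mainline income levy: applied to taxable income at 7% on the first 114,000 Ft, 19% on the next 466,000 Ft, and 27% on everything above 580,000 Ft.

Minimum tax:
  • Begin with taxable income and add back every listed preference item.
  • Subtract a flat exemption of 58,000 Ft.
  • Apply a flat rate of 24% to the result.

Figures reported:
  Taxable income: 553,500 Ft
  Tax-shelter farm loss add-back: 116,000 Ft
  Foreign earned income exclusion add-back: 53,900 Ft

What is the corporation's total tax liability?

159,696 Ft

Mainline income levy:
  114,000 Ft × 7% = 7,980 Ft
  439,500 Ft × 19% = 83,505 Ft
  → 91,485 Ft

Minimum tax:
  Adjusted income: 553,500 Ft + 116,000 Ft + 53,900 Ft = 723,400 Ft
  Less exemption 58,000 Ft → base 665,400 Ft
  665,400 Ft × 24% = 159,696 Ft

159,696 Ft > 91,485 Ft, so the minimum tax is the binding amount.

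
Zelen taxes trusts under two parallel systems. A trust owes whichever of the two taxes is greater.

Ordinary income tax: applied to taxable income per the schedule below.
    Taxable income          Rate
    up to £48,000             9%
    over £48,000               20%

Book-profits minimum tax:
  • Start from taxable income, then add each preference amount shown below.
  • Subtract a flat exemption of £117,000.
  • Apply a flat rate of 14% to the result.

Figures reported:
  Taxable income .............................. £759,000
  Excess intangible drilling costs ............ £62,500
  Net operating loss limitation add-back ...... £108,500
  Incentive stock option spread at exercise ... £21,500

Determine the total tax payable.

Book-profits minimum tax:
  Adjusted income: £759,000 + £62,500 + £108,500 + £21,500 = £951,500
  Less exemption £117,000 → base £834,500
  £834,500 × 14% = £116,830

Ordinary income tax:
  £48,000 × 9% = £4,320
  £711,000 × 20% = £142,200
  → £146,520

£146,520 > £116,830, so the ordinary income tax governs.

£146,520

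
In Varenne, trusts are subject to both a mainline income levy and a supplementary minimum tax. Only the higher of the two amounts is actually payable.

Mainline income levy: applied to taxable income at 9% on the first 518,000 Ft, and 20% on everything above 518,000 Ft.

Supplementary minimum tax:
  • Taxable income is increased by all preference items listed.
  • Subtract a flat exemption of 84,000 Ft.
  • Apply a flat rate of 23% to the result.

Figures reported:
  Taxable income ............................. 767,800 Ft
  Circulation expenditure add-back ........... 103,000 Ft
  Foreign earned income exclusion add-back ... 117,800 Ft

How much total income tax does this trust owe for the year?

Mainline income levy:
  518,000 Ft × 9% = 46,620 Ft
  249,800 Ft × 20% = 49,960 Ft
  → 96,580 Ft

Supplementary minimum tax:
  Adjusted income: 767,800 Ft + 103,000 Ft + 117,800 Ft = 988,600 Ft
  Less exemption 84,000 Ft → base 904,600 Ft
  904,600 Ft × 23% = 208,058 Ft

208,058 Ft > 96,580 Ft, so the supplementary minimum tax is the binding amount.

208,058 Ft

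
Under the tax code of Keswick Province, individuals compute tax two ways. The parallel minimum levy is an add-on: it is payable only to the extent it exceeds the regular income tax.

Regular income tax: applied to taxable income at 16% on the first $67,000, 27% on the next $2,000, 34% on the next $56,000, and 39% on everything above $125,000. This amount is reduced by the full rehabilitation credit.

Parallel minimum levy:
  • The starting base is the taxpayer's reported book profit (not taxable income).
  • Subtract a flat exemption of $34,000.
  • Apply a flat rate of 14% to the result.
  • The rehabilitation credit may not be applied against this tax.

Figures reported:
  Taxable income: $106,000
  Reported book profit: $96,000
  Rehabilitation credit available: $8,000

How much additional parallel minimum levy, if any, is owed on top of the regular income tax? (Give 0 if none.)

$0

Regular income tax:
  $67,000 × 16% = $10,720
  $2,000 × 27% = $540
  $37,000 × 34% = $12,580
  → $23,840
  Less rehabilitation credit $8,000 → $15,840

Parallel minimum levy:
  Base (reported book profit): $96,000
  Less exemption $34,000 → base $62,000
  $62,000 × 14% = $8,680

$8,680 ≤ $15,840, so no add-on is due.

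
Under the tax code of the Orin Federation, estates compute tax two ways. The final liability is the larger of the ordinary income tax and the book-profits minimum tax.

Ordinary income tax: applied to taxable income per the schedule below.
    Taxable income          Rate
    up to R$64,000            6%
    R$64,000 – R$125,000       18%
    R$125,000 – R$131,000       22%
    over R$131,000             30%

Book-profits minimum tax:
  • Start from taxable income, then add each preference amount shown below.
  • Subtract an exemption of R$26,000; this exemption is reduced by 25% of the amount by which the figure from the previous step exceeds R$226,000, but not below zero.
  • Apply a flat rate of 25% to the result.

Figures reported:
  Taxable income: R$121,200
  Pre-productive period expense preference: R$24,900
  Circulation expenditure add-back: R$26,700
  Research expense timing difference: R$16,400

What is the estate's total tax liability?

Ordinary income tax:
  R$64,000 × 6% = R$3,840
  R$57,200 × 18% = R$10,296
  → R$14,136

Book-profits minimum tax:
  Adjusted income: R$121,200 + R$24,900 + R$26,700 + R$16,400 = R$189,200
  Exemption: R$189,200 ≤ R$226,000, so full R$26,000 applies
  Base: R$189,200 − R$26,000 = R$163,200
  R$163,200 × 25% = R$40,800

R$40,800 > R$14,136, so the book-profits minimum tax is the binding amount.

R$40,800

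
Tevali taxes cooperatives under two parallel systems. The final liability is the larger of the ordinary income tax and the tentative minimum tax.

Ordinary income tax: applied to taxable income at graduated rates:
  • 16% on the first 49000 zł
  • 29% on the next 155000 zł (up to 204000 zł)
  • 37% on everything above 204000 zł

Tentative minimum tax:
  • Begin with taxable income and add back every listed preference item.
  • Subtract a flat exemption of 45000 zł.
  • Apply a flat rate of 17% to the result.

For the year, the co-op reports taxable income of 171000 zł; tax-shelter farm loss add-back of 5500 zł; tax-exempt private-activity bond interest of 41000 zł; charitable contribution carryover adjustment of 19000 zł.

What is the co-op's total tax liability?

Tentative minimum tax:
  Adjusted income: 171000 zł + 5500 zł + 41000 zł + 19000 zł = 236500 zł
  Less exemption 45000 zł → base 191500 zł
  191500 zł × 17% = 32555 zł

Ordinary income tax:
  49000 zł × 16% = 7840 zł
  122000 zł × 29% = 35380 zł
  → 43220 zł

43220 zł > 32555 zł, so the ordinary income tax governs.

43220 zł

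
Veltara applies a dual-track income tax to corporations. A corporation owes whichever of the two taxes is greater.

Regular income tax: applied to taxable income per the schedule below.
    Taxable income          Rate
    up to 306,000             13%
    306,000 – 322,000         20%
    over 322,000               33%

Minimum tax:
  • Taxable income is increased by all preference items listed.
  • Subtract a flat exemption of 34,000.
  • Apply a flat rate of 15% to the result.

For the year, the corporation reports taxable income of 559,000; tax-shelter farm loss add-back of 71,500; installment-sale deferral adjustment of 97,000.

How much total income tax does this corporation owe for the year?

Regular income tax:
  306,000 × 13% = 39,780
  16,000 × 20% = 3,200
  237,000 × 33% = 78,210
  → 121,190

Minimum tax:
  Adjusted income: 559,000 + 71,500 + 97,000 = 727,500
  Less exemption 34,000 → base 693,500
  693,500 × 15% = 104,025

121,190 > 104,025, so the regular income tax governs.

121,190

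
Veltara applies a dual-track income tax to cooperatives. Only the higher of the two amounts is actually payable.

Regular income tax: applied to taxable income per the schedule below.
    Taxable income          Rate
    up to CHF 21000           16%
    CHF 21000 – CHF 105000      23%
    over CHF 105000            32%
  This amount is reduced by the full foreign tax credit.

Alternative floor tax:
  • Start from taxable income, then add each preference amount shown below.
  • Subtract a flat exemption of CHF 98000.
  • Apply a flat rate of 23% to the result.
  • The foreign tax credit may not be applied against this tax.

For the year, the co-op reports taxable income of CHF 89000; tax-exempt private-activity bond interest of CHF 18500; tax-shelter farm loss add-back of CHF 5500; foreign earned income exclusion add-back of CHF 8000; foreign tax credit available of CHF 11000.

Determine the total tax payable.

Regular income tax:
  CHF 21000 × 16% = CHF 3360
  CHF 68000 × 23% = CHF 15640
  → CHF 19000
  Less foreign tax credit CHF 11000 → CHF 8000

Alternative floor tax:
  Adjusted income: CHF 89000 + CHF 18500 + CHF 5500 + CHF 8000 = CHF 121000
  Less exemption CHF 98000 → base CHF 23000
  CHF 23000 × 23% = CHF 5290

CHF 8000 > CHF 5290, so the regular income tax governs.

CHF 8000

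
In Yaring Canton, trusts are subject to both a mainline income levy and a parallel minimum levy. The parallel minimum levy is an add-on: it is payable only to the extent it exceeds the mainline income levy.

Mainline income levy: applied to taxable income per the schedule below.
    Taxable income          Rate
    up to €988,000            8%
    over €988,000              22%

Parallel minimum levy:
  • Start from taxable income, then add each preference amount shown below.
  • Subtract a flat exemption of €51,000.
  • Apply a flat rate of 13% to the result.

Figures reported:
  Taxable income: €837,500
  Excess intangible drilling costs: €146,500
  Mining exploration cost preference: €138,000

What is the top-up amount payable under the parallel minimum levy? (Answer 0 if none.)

€72,230

Parallel minimum levy:
  Adjusted income: €837,500 + €146,500 + €138,000 = €1,122,000
  Less exemption €51,000 → base €1,071,000
  €1,071,000 × 13% = €139,230

Mainline income levy:
  €837,500 × 8% = €67,000

Excess of parallel minimum levy over mainline income levy: €139,230 − €67,000 = €72,230.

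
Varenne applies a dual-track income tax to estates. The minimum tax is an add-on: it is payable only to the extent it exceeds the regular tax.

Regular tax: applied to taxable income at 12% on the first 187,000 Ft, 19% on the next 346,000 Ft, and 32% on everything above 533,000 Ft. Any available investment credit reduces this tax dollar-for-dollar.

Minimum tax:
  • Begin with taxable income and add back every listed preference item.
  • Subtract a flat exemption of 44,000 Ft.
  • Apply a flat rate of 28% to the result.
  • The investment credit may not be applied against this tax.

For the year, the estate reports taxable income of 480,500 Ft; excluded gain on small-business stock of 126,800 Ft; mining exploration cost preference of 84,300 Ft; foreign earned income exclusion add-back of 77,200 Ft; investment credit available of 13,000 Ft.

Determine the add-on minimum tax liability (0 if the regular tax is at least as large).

Minimum tax:
  Adjusted income: 480,500 Ft + 126,800 Ft + 84,300 Ft + 77,200 Ft = 768,800 Ft
  Less exemption 44,000 Ft → base 724,800 Ft
  724,800 Ft × 28% = 202,944 Ft

Regular tax:
  187,000 Ft × 12% = 22,440 Ft
  293,500 Ft × 19% = 55,765 Ft
  → 78,205 Ft
  Less investment credit 13,000 Ft → 65,205 Ft

Excess of minimum tax over regular tax: 202,944 Ft − 65,205 Ft = 137,739 Ft.

137,739 Ft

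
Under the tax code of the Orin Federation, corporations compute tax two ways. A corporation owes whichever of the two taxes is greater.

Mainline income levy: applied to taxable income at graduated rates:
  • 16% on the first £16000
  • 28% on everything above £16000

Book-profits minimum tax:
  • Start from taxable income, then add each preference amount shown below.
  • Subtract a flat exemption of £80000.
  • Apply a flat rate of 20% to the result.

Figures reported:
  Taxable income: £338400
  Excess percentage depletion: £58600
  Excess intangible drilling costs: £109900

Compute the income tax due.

Book-profits minimum tax:
  Adjusted income: £338400 + £58600 + £109900 = £506900
  Less exemption £80000 → base £426900
  £426900 × 20% = £85380

Mainline income levy:
  £16000 × 16% = £2560
  £322400 × 28% = £90272
  → £92832

£92832 > £85380, so the mainline income levy governs.

£92832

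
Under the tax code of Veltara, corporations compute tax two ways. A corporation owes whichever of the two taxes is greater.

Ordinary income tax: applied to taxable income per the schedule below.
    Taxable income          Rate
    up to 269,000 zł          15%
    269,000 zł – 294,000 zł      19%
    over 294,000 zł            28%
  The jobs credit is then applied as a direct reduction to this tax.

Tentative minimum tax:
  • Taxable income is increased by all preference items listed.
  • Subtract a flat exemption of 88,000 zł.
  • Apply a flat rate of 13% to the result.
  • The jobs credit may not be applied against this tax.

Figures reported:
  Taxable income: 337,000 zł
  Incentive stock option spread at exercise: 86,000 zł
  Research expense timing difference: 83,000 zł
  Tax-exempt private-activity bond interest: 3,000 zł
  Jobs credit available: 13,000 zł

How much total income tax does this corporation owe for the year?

Tentative minimum tax:
  Adjusted income: 337,000 zł + 86,000 zł + 83,000 zł + 3,000 zł = 509,000 zł
  Less exemption 88,000 zł → base 421,000 zł
  421,000 zł × 13% = 54,730 zł

Ordinary income tax:
  269,000 zł × 15% = 40,350 zł
  25,000 zł × 19% = 4,750 zł
  43,000 zł × 28% = 12,040 zł
  → 57,140 zł
  Less jobs credit 13,000 zł → 44,140 zł

54,730 zł > 44,140 zł, so the tentative minimum tax is the binding amount.

54,730 zł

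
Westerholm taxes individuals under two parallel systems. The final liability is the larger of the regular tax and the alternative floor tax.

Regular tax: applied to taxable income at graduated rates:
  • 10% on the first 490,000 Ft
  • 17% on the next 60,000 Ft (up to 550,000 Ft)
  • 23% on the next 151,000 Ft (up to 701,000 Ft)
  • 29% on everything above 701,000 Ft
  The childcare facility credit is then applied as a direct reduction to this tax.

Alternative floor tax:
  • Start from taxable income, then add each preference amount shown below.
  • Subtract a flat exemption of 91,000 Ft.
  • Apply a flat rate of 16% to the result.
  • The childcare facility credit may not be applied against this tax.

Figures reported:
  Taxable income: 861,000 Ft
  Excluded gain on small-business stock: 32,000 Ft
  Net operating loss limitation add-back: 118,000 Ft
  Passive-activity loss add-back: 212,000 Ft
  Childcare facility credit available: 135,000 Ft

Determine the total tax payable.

Alternative floor tax:
  Adjusted income: 861,000 Ft + 32,000 Ft + 118,000 Ft + 212,000 Ft = 1,223,000 Ft
  Less exemption 91,000 Ft → base 1,132,000 Ft
  1,132,000 Ft × 16% = 181,120 Ft

Regular tax:
  490,000 Ft × 10% = 49,000 Ft
  60,000 Ft × 17% = 10,200 Ft
  151,000 Ft × 23% = 34,730 Ft
  160,000 Ft × 29% = 46,400 Ft
  → 140,330 Ft
  Less childcare facility credit 135,000 Ft → 5,330 Ft

181,120 Ft > 5,330 Ft, so the alternative floor tax is the binding amount.

181,120 Ft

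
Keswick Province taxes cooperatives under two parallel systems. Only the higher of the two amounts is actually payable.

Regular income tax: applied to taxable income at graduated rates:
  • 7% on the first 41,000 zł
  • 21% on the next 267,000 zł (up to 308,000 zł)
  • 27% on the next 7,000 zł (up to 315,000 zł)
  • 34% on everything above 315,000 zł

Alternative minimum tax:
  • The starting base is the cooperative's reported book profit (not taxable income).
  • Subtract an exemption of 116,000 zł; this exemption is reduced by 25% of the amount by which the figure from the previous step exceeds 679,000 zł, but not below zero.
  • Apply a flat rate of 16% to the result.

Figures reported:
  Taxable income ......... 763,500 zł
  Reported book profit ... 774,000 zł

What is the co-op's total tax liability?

Alternative minimum tax:
  Base (reported book profit): 774,000 zł
  Exemption: 116,000 zł − 25% × (774,000 zł − 679,000 zł) = 116,000 zł − 23,750 zł = 92,250 zł
  Base: 774,000 zł − 92,250 zł = 681,750 zł
  681,750 zł × 16% = 109,080 zł

Regular income tax:
  41,000 zł × 7% = 2,870 zł
  267,000 zł × 21% = 56,070 zł
  7,000 zł × 27% = 1,890 zł
  448,500 zł × 34% = 152,490 zł
  → 213,320 zł

213,320 zł > 109,080 zł, so the regular income tax governs.

213,320 zł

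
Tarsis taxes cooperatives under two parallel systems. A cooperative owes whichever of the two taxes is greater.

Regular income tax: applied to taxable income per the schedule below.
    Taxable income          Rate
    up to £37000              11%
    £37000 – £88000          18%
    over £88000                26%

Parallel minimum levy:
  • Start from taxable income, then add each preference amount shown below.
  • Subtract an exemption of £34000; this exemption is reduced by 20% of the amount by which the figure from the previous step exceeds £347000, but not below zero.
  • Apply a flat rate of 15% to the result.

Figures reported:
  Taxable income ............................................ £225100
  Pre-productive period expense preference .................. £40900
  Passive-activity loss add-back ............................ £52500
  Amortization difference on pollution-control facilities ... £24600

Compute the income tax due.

Regular income tax:
  £37000 × 11% = £4070
  £51000 × 18% = £9180
  £137100 × 26% = £35646
  → £48896

Parallel minimum levy:
  Adjusted income: £225100 + £40900 + £52500 + £24600 = £343100
  Exemption: £343100 ≤ £347000, so full £34000 applies
  Base: £343100 − £34000 = £309100
  £309100 × 15% = £46365

£48896 > £46365, so the regular income tax governs.

£48896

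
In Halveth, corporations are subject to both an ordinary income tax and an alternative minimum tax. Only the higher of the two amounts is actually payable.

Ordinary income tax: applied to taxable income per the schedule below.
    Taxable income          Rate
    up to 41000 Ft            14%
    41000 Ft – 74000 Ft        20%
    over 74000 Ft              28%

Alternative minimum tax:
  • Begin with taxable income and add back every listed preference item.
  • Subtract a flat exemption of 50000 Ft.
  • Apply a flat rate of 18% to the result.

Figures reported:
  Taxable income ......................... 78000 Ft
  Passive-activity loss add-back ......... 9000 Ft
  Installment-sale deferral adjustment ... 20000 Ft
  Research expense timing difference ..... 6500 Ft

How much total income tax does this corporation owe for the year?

Alternative minimum tax:
  Adjusted income: 78000 Ft + 9000 Ft + 20000 Ft + 6500 Ft = 113500 Ft
  Less exemption 50000 Ft → base 63500 Ft
  63500 Ft × 18% = 11430 Ft

Ordinary income tax:
  41000 Ft × 14% = 5740 Ft
  33000 Ft × 20% = 6600 Ft
  4000 Ft × 28% = 1120 Ft
  → 13460 Ft

13460 Ft > 11430 Ft, so the ordinary income tax governs.

13460 Ft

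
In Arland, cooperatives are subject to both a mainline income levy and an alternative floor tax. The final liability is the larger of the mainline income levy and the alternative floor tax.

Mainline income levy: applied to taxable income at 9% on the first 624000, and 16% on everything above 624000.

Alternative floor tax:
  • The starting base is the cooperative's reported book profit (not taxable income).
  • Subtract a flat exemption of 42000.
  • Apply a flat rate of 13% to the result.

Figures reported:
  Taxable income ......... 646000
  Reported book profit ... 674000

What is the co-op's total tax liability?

82160

Mainline income levy:
  624000 × 9% = 56160
  22000 × 16% = 3520
  → 59680

Alternative floor tax:
  Base (reported book profit): 674000
  Less exemption 42000 → base 632000
  632000 × 13% = 82160

82160 > 59680, so the alternative floor tax is the binding amount.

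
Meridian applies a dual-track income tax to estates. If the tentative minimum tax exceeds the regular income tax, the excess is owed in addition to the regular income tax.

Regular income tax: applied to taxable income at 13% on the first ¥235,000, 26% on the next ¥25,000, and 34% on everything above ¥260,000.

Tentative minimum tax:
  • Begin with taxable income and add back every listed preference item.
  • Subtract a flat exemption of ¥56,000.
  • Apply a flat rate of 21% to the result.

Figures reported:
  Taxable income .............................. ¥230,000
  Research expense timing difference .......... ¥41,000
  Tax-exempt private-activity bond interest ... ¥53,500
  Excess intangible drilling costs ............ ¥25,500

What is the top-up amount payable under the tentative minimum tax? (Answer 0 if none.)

Regular income tax:
  ¥230,000 × 13% = ¥29,900

Tentative minimum tax:
  Adjusted income: ¥230,000 + ¥41,000 + ¥53,500 + ¥25,500 = ¥350,000
  Less exemption ¥56,000 → base ¥294,000
  ¥294,000 × 21% = ¥61,740

Excess of tentative minimum tax over regular income tax: ¥61,740 − ¥29,900 = ¥31,840.

¥31,840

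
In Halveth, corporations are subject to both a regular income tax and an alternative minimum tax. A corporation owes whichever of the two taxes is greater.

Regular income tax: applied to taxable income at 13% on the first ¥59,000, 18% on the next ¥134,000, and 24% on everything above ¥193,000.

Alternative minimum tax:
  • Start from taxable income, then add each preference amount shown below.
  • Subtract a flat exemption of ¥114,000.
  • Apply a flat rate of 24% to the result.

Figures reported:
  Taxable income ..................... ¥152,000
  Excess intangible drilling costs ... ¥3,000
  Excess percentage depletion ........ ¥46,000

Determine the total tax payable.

Alternative minimum tax:
  Adjusted income: ¥152,000 + ¥3,000 + ¥46,000 = ¥201,000
  Less exemption ¥114,000 → base ¥87,000
  ¥87,000 × 24% = ¥20,880

Regular income tax:
  ¥59,000 × 13% = ¥7,670
  ¥93,000 × 18% = ¥16,740
  → ¥24,410

¥24,410 > ¥20,880, so the regular income tax governs.

¥24,410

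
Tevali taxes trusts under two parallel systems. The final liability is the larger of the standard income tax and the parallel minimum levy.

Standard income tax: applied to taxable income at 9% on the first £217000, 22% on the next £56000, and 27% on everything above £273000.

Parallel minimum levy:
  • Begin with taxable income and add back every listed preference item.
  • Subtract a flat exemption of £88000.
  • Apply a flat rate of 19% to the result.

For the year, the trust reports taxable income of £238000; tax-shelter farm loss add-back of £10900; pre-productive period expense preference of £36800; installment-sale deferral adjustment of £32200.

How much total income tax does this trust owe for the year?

Standard income tax:
  £217000 × 9% = £19530
  £21000 × 22% = £4620
  → £24150

Parallel minimum levy:
  Adjusted income: £238000 + £10900 + £36800 + £32200 = £317900
  Less exemption £88000 → base £229900
  £229900 × 19% = £43681

£43681 > £24150, so the parallel minimum levy is the binding amount.

£43681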